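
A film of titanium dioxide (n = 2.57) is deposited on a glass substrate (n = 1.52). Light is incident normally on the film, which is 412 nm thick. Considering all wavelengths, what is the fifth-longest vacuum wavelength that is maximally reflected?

Top surface (1.0 → 2.57): reflection off a higher-index medium gives a half-wave phase shift.
Ray reflecting at the bottom interface goes from n = 2.57 toward n = 1.52: no phase shift.
Net: one phase inversion between the two reflected rays.
With one net inversion, constructive interference in reflection requires 2 n t = (m + ½) λ.
λ = 2 n t / (m + ½). The fifth-longest wavelength is m = 4: λ = 2 × 2.57 × 412 / 4.50 = 471 nm.

471 nm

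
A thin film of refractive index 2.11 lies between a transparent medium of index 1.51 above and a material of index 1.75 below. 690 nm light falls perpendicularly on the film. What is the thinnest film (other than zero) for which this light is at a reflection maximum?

81.8 nm

Top surface (1.51 → 2.11): reflection off a higher-index medium gives a half-wave phase shift.
Bottom surface (2.11 → 1.75): reflection off a lower-index medium gives no phase shift.
The two reflections differ by half a wavelength.
So the condition for constructive reflection is 2 n t = (m + ½) λ.
Minimum at m = 0: t = λ / (4 n) = 690 / (4 × 2.11) = 81.8 nm.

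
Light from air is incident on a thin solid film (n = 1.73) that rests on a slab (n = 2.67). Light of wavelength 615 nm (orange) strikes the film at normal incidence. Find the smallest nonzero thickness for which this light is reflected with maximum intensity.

178 nm

At the upper boundary (n = 1.0 to n = 1.73) the reflected ray undergoes a half-wave phase shift.
Ray reflecting at the bottom interface goes from n = 1.73 toward n = 2.67: a half-wave phase shift.
The two reflections carry the same phase change, so no net offset.
With no net inversion, constructive interference in reflection requires 2 n t = m λ.
The smallest nonzero thickness corresponds to m = 1: t = m λ / (2 n) = 1.00 × 615 / (2 × 1.73) = 178 nm.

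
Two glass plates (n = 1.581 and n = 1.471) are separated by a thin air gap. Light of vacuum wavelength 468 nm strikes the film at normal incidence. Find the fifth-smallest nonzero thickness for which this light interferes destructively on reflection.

1170 nm

Top surface (1.581 → 1.0): reflection off a lower-index medium gives no phase shift.
Ray reflecting at the bottom interface goes from n = 1.0 toward n = 1.471: a half-wave phase shift.
Net: one phase inversion between the two reflected rays.
For minimum reflection here: 2 n t = m λ.
The fifth-smallest nonzero thickness corresponds to m = 5: t = m λ / (2 n) = 5.00 × 468 / (2 × 1.0) = 1170 nm.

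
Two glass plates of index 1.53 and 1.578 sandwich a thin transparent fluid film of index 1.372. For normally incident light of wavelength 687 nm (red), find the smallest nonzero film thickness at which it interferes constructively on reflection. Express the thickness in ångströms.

Ray reflecting at the top interface goes from n = 1.53 toward n = 1.372: no phase shift.
At the lower boundary (n = 1.372 to n = 1.578) the reflected ray undergoes a half-wave phase shift.
Net: one phase inversion between the two reflected rays.
With one net inversion, constructive interference in reflection requires 2 n t = (m + ½) λ.
Minimum at m = 0: t = λ / (4 n) = 687 / (4 × 1.372) = 125 nm.

1252 Å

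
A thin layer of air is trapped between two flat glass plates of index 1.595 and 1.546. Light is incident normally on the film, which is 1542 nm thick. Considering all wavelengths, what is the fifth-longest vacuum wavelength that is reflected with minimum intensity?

617 nm

Ray reflecting at the top interface goes from n = 1.595 toward n = 1.0: no phase shift.
Ray reflecting at the bottom interface goes from n = 1.0 toward n = 1.546: a half-wave phase shift.
The two reflections differ by half a wavelength.
For minimum reflection here: 2 n t = m λ.
λ = 2 n t / m. The fifth-longest wavelength is m = 5: λ = 2 × 1.0 × 1542 / 5.00 = 617 nm.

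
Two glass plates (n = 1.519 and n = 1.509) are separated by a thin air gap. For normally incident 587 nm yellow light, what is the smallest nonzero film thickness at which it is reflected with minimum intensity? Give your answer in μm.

0.294 μm

At the upper boundary (n = 1.519 to n = 1.0) the reflected ray undergoes no phase shift.
Bottom surface (1.0 → 1.509): reflection off a higher-index medium gives a half-wave phase shift.
Net: one phase inversion between the two reflected rays.
For dark reflection here: 2 n t = m λ.
The smallest nonzero thickness corresponds to m = 1: t = m λ / (2 n) = 1.00 × 587 / (2 × 1.0) = 294 nm.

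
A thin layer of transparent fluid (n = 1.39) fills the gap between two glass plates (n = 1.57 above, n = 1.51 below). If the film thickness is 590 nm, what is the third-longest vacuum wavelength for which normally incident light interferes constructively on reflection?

656 nm

Top surface (1.57 → 1.39): reflection off a lower-index medium gives no phase shift.
Ray reflecting at the bottom interface goes from n = 1.39 toward n = 1.51: a half-wave phase shift.
The two reflections differ by half a wavelength.
For strong reflection here: 2 n t = (m + ½) λ.
λ = 2 n t / (m + ½). The third-longest wavelength is m = 2: λ = 2 × 1.39 × 590 / 2.50 = 656 nm.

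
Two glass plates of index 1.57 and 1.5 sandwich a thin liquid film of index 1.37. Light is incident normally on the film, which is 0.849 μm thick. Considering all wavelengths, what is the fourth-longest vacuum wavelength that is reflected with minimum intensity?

582 nm

At the upper boundary (n = 1.57 to n = 1.37) the reflected ray undergoes no phase shift.
At the lower boundary (n = 1.37 to n = 1.5) the reflected ray undergoes a half-wave phase shift.
Exactly one π shift → a net half-wave offset.
So the condition for destructive reflection is 2 n t = m λ.
λ = 2 n t / m. The fourth-longest wavelength is m = 4: λ = 2 × 1.37 × 849 / 4.00 = 582 nm.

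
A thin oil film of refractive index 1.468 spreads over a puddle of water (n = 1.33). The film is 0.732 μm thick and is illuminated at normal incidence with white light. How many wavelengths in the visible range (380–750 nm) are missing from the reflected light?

Top surface (1.0 → 1.468): reflection off a higher-index medium gives a half-wave phase shift.
At the lower boundary (n = 1.468 to n = 1.33) the reflected ray undergoes no phase shift.
Net: one phase inversion between the two reflected rays.
So the condition for destructive reflection is 2 n t = m λ.
λ = 2 n t / m = 2149 / m nm.
m=2: 1075 nm (IR); m=3: 716 nm (visible); m=4: 537 nm (visible); m=5: 430 nm (visible); m=6: 358 nm (UV).

3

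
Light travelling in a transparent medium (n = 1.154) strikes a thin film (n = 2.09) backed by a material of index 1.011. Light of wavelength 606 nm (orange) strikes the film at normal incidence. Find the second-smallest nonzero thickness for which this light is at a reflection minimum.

Ray reflecting at the top interface goes from n = 1.154 toward n = 2.09: a half-wave phase shift.
Ray reflecting at the bottom interface goes from n = 2.09 toward n = 1.011: no phase shift.
Net: one phase inversion between the two reflected rays.
With one net inversion, destructive interference in reflection requires 2 n t = m λ.
The second-smallest nonzero thickness corresponds to m = 2: t = m λ / (2 n) = 2.00 × 606 / (2 × 2.09) = 290 nm.

290 nm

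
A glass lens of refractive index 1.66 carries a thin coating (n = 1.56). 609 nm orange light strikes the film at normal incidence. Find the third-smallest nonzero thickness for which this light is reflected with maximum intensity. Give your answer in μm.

Top surface (1.0 → 1.56): reflection off a higher-index medium gives a half-wave phase shift.
Ray reflecting at the bottom interface goes from n = 1.56 toward n = 1.66: a half-wave phase shift.
The two reflections carry the same phase change, so no net offset.
With no net inversion, constructive interference in reflection requires 2 n t = m λ.
The third-smallest nonzero thickness corresponds to m = 3: t = m λ / (2 n) = 3.00 × 609 / (2 × 1.56) = 586 nm.

0.586 μm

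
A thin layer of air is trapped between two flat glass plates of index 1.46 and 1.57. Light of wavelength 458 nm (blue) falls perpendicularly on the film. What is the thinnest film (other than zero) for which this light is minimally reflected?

229 nm

Ray reflecting at the top interface goes from n = 1.46 toward n = 1.0: no phase shift.
Bottom surface (1.0 → 1.57): reflection off a higher-index medium gives a half-wave phase shift.
The two reflections differ by half a wavelength.
With one net inversion, destructive interference in reflection requires 2 n t = m λ.
Minimum nonzero at m = 1: t = λ / (2 n) = 458 / (2 × 1.0) = 229 nm.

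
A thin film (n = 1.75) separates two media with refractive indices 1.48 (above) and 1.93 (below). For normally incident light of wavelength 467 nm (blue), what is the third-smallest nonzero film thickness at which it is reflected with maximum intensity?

400 nm

Top surface (1.48 → 1.75): reflection off a higher-index medium gives a half-wave phase shift.
At the lower boundary (n = 1.75 to n = 1.93) the reflected ray undergoes a half-wave phase shift.
Zero or two π shifts → no net half-wave offset.
With no net inversion, constructive interference in reflection requires 2 n t = m λ.
The third-smallest nonzero thickness corresponds to m = 3: t = m λ / (2 n) = 3.00 × 467 / (2 × 1.75) = 400 nm.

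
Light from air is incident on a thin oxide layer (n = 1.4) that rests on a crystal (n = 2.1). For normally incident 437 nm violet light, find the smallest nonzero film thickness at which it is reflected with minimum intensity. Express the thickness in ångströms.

At the upper boundary (n = 1.0 to n = 1.4) the reflected ray undergoes a half-wave phase shift.
Bottom surface (1.4 → 2.1): reflection off a higher-index medium gives a half-wave phase shift.
Net: no relative phase inversion (both shifts match).
So the condition for destructive reflection is 2 n t = (m + ½) λ.
Minimum at m = 0: t = λ / (4 n) = 437 / (4 × 1.4) = 78.0 nm.

780 Å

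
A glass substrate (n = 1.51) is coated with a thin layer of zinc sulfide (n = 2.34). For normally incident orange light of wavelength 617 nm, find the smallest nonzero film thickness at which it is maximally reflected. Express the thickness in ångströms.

659 Å

At the upper boundary (n = 1.0 to n = 2.34) the reflected ray undergoes a half-wave phase shift.
Bottom surface (2.34 → 1.51): reflection off a lower-index medium gives no phase shift.
Net: one phase inversion between the two reflected rays.
For strong reflection here: 2 n t = (m + ½) λ.
Minimum at m = 0: t = λ / (4 n) = 617 / (4 × 2.34) = 65.9 nm.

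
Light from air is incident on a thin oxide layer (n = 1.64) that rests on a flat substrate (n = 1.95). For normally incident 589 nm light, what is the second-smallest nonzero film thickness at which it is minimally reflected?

Ray reflecting at the top interface goes from n = 1.0 toward n = 1.64: a half-wave phase shift.
Ray reflecting at the bottom interface goes from n = 1.64 toward n = 1.95: a half-wave phase shift.
Net: no relative phase inversion (both shifts match).
So the condition for destructive reflection is 2 n t = (m + ½) λ.
The second-smallest nonzero thickness corresponds to m = 1: t = (m + ½) λ / (2 n) = 1.50 × 589 / (2 × 1.64) = 269 nm.

269 nm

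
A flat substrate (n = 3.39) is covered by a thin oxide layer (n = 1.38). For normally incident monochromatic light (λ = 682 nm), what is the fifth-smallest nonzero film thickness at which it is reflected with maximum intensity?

Ray reflecting at the top interface goes from n = 1.0 toward n = 1.38: a half-wave phase shift.
At the lower boundary (n = 1.38 to n = 3.39) the reflected ray undergoes a half-wave phase shift.
Net: no relative phase inversion (both shifts match).
With no net inversion, constructive interference in reflection requires 2 n t = m λ.
The fifth-smallest nonzero thickness corresponds to m = 5: t = m λ / (2 n) = 5.00 × 682 / (2 × 1.38) = 1236 nm.

1236 nm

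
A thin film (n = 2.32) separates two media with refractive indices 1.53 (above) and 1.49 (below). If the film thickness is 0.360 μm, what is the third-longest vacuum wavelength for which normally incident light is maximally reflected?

668 nm

At the upper boundary (n = 1.53 to n = 2.32) the reflected ray undergoes a half-wave phase shift.
At the lower boundary (n = 2.32 to n = 1.49) the reflected ray undergoes no phase shift.
Net: one phase inversion between the two reflected rays.
For bright reflection here: 2 n t = (m + ½) λ.
λ = 2 n t / (m + ½). The third-longest wavelength is m = 2: λ = 2 × 2.32 × 360 / 2.50 = 668 nm.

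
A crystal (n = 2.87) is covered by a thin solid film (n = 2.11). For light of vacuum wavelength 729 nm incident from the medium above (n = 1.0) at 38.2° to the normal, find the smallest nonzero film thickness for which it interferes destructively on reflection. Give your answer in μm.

Ray reflecting at the top interface goes from n = 1.0 toward n = 2.11: a half-wave phase shift.
Ray reflecting at the bottom interface goes from n = 2.11 toward n = 2.87: a half-wave phase shift.
Zero or two π shifts → no net half-wave offset.
For dark reflection here: 2 n t cos θ_r = (m + ½) λ.
Snell's law: 1.0 sin 38.2° = 2.11 sin θ_r → sin θ_r = 0.293, cos θ_r = 0.956.
Minimum at m = 0: t = λ / (4 n cos θ_r) = 729 / (4 × 2.11 × 0.956) = 90.3 nm.

0.0903 μm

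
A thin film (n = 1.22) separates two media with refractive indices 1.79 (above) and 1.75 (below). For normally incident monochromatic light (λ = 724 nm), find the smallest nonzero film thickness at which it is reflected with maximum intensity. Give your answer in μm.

Ray reflecting at the top interface goes from n = 1.79 toward n = 1.22: no phase shift.
Ray reflecting at the bottom interface goes from n = 1.22 toward n = 1.75: a half-wave phase shift.
Exactly one π shift → a net half-wave offset.
With one net inversion, constructive interference in reflection requires 2 n t = (m + ½) λ.
Minimum at m = 0: t = λ / (4 n) = 724 / (4 × 1.22) = 148 nm.

0.148 μm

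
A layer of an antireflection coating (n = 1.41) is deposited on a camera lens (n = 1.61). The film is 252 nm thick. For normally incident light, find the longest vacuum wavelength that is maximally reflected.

At the upper boundary (n = 1.0 to n = 1.41) the reflected ray undergoes a half-wave phase shift.
Bottom surface (1.41 → 1.61): reflection off a higher-index medium gives a half-wave phase shift.
Net: no relative phase inversion (both shifts match).
So the condition for constructive reflection is 2 n t = m λ.
λ = 2 n t / m. The longest wavelength is m = 1: λ = 2 × 1.41 × 252 / 1.00 = 711 nm.

711 nm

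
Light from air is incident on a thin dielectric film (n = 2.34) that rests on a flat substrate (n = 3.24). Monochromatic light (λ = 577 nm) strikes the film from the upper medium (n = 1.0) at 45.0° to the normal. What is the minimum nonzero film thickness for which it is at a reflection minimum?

64.7 nm

At the upper boundary (n = 1.0 to n = 2.34) the reflected ray undergoes a half-wave phase shift.
Ray reflecting at the bottom interface goes from n = 2.34 toward n = 3.24: a half-wave phase shift.
Net: no relative phase inversion (both shifts match).
So the condition for destructive reflection is 2 n t cos θ_r = (m + ½) λ.
Snell's law: 1.0 sin 45.0° = 2.34 sin θ_r → sin θ_r = 0.302, cos θ_r = 0.953.
Minimum at m = 0: t = λ / (4 n cos θ_r) = 577 / (4 × 2.34 × 0.953) = 64.7 nm.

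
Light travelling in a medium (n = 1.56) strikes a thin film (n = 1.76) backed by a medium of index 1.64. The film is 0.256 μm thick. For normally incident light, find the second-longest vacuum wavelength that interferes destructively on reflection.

Ray reflecting at the top interface goes from n = 1.56 toward n = 1.76: a half-wave phase shift.
Bottom surface (1.76 → 1.64): reflection off a lower-index medium gives no phase shift.
Exactly one π shift → a net half-wave offset.
With one net inversion, destructive interference in reflection requires 2 n t = m λ.
λ = 2 n t / m. The second-longest wavelength is m = 2: λ = 2 × 1.76 × 256 / 2.00 = 451 nm.

451 nm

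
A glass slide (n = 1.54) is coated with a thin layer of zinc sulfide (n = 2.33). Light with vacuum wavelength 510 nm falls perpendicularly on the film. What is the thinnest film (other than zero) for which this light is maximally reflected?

54.7 nm

Top surface (1.0 → 2.33): reflection off a higher-index medium gives a half-wave phase shift.
Bottom surface (2.33 → 1.54): reflection off a lower-index medium gives no phase shift.
The two reflections differ by half a wavelength.
So the condition for constructive reflection is 2 n t = (m + ½) λ.
Minimum at m = 0: t = λ / (4 n) = 510 / (4 × 2.33) = 54.7 nm.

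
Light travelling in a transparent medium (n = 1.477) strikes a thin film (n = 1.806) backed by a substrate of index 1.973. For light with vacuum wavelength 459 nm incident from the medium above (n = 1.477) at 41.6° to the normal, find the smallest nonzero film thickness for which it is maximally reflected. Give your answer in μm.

At the upper boundary (n = 1.477 to n = 1.806) the reflected ray undergoes a half-wave phase shift.
Ray reflecting at the bottom interface goes from n = 1.806 toward n = 1.973: a half-wave phase shift.
The two reflections carry the same phase change, so no net offset.
For bright reflection here: 2 n t cos θ_r = m λ.
Snell's law: 1.477 sin 41.6° = 1.806 sin θ_r → sin θ_r = 0.543, cos θ_r = 0.840.
Minimum nonzero at m = 1: t = λ / (2 n cos θ_r) = 459 / (2 × 1.806 × 0.840) = 151 nm.

0.151 μm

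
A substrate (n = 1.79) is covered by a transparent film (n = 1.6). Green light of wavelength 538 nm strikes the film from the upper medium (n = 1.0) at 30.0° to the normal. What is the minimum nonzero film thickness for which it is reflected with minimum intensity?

88.5 nm

Top surface (1.0 → 1.6): reflection off a higher-index medium gives a half-wave phase shift.
At the lower boundary (n = 1.6 to n = 1.79) the reflected ray undergoes a half-wave phase shift.
Net: no relative phase inversion (both shifts match).
So the condition for destructive reflection is 2 n t cos θ_r = (m + ½) λ.
Snell's law: 1.0 sin 30.0° = 1.6 sin θ_r → sin θ_r = 0.313, cos θ_r = 0.950.
Minimum at m = 0: t = λ / (4 n cos θ_r) = 538 / (4 × 1.6 × 0.950) = 88.5 nm.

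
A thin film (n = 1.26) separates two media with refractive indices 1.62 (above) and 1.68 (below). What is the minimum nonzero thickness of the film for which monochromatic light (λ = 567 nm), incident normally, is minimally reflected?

Top surface (1.62 → 1.26): reflection off a lower-index medium gives no phase shift.
Bottom surface (1.26 → 1.68): reflection off a higher-index medium gives a half-wave phase shift.
The two reflections differ by half a wavelength.
So the condition for destructive reflection is 2 n t = m λ.
Minimum nonzero at m = 1: t = λ / (2 n) = 567 / (2 × 1.26) = 225 nm.

225 nm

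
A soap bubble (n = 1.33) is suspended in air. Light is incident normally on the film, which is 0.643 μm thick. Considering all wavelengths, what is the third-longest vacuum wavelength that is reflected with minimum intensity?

Top surface (1.0 → 1.33): reflection off a higher-index medium gives a half-wave phase shift.
Bottom surface (1.33 → 1.0): reflection off a lower-index medium gives no phase shift.
Exactly one π shift → a net half-wave offset.
So the condition for destructive reflection is 2 n t = m λ.
λ = 2 n t / m. The third-longest wavelength is m = 3: λ = 2 × 1.33 × 643 / 3.00 = 570 nm.

570 nm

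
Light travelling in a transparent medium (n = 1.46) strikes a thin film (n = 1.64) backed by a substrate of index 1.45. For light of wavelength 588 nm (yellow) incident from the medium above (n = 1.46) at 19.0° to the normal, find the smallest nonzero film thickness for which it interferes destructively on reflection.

Top surface (1.46 → 1.64): reflection off a higher-index medium gives a half-wave phase shift.
Ray reflecting at the bottom interface goes from n = 1.64 toward n = 1.45: no phase shift.
Exactly one π shift → a net half-wave offset.
With one net inversion, destructive interference in reflection requires 2 n t cos θ_r = m λ.
Snell's law: 1.46 sin 19.0° = 1.64 sin θ_r → sin θ_r = 0.290, cos θ_r = 0.957.
Minimum nonzero at m = 1: t = λ / (2 n cos θ_r) = 588 / (2 × 1.64 × 0.957) = 187 nm.

187 nm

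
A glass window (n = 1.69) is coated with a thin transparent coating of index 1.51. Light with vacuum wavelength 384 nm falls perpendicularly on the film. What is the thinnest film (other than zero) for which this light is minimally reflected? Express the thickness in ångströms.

At the upper boundary (n = 1.0 to n = 1.51) the reflected ray undergoes a half-wave phase shift.
At the lower boundary (n = 1.51 to n = 1.69) the reflected ray undergoes a half-wave phase shift.
Zero or two π shifts → no net half-wave offset.
For dark reflection here: 2 n t = (m + ½) λ.
Minimum at m = 0: t = λ / (4 n) = 384 / (4 × 1.51) = 63.6 nm.

636 Å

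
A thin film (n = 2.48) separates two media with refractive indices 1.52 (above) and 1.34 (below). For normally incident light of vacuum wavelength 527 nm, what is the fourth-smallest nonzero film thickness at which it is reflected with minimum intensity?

425 nm

Ray reflecting at the top interface goes from n = 1.52 toward n = 2.48: a half-wave phase shift.
Ray reflecting at the bottom interface goes from n = 2.48 toward n = 1.34: no phase shift.
The two reflections differ by half a wavelength.
So the condition for destructive reflection is 2 n t = m λ.
The fourth-smallest nonzero thickness corresponds to m = 4: t = m λ / (2 n) = 4.00 × 527 / (2 × 2.48) = 425 nm.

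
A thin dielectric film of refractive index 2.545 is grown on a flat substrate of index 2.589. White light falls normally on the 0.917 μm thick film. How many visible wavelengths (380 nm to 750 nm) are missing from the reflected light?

6

Ray reflecting at the top interface goes from n = 1.0 toward n = 2.545: a half-wave phase shift.
Ray reflecting at the bottom interface goes from n = 2.545 toward n = 2.589: a half-wave phase shift.
Net: no relative phase inversion (both shifts match).
With no net inversion, destructive interference in reflection requires 2 n t = (m + ½) λ.
λ = 2 n t / (m + ½) = 4668 / (m + ½) nm.
m=5: 849 nm (IR); m=6: 718 nm (visible); m=7: 622 nm (visible); m=8: 549 nm (visible); m=9: 491 nm (visible); m=10: 445 nm (visible); m=11: 406 nm (visible); m=12: 373 nm (UV).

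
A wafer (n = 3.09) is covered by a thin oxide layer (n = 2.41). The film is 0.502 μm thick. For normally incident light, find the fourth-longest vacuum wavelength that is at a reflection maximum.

605 nm

At the upper boundary (n = 1.0 to n = 2.41) the reflected ray undergoes a half-wave phase shift.
At the lower boundary (n = 2.41 to n = 3.09) the reflected ray undergoes a half-wave phase shift.
Zero or two π shifts → no net half-wave offset.
For bright reflection here: 2 n t = m λ.
λ = 2 n t / m. The fourth-longest wavelength is m = 4: λ = 2 × 2.41 × 502 / 4.00 = 605 nm.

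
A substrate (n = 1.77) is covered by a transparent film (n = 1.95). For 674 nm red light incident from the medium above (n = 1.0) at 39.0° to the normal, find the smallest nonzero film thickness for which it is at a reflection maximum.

At the upper boundary (n = 1.0 to n = 1.95) the reflected ray undergoes a half-wave phase shift.
Bottom surface (1.95 → 1.77): reflection off a lower-index medium gives no phase shift.
The two reflections differ by half a wavelength.
So the condition for constructive reflection is 2 n t cos θ_r = (m + ½) λ.
Snell's law: 1.0 sin 39.0° = 1.95 sin θ_r → sin θ_r = 0.323, cos θ_r = 0.946.
Minimum at m = 0: t = λ / (4 n cos θ_r) = 674 / (4 × 1.95 × 0.946) = 91.3 nm.

91.3 nm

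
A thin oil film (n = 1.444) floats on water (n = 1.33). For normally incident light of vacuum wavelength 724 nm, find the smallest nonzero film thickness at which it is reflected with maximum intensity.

Ray reflecting at the top interface goes from n = 1.0 toward n = 1.444: a half-wave phase shift.
Ray reflecting at the bottom interface goes from n = 1.444 toward n = 1.33: no phase shift.
Net: one phase inversion between the two reflected rays.
So the condition for constructive reflection is 2 n t = (m + ½) λ.
Minimum at m = 0: t = λ / (4 n) = 724 / (4 × 1.444) = 125 nm.

125 nm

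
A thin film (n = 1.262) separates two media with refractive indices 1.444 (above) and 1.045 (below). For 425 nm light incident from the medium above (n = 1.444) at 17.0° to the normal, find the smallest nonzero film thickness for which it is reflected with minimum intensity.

Top surface (1.444 → 1.262): reflection off a lower-index medium gives no phase shift.
Bottom surface (1.262 → 1.045): reflection off a lower-index medium gives no phase shift.
Net: no relative phase inversion (both shifts match).
With no net inversion, destructive interference in reflection requires 2 n t cos θ_r = (m + ½) λ.
Snell's law: 1.444 sin 17.0° = 1.262 sin θ_r → sin θ_r = 0.335, cos θ_r = 0.942.
Minimum at m = 0: t = λ / (4 n cos θ_r) = 425 / (4 × 1.262 × 0.942) = 89.3 nm.

89.3 nm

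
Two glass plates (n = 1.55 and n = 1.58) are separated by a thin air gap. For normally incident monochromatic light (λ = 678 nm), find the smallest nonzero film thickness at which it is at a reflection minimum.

Top surface (1.55 → 1.0): reflection off a lower-index medium gives no phase shift.
Ray reflecting at the bottom interface goes from n = 1.0 toward n = 1.58: a half-wave phase shift.
The two reflections differ by half a wavelength.
For dark reflection here: 2 n t = m λ.
Minimum nonzero at m = 1: t = λ / (2 n) = 678 / (2 × 1.0) = 339 nm.

339 nm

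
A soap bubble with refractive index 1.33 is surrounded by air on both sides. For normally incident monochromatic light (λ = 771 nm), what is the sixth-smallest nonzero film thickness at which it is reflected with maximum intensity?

1594 nm

Ray reflecting at the top interface goes from n = 1.0 toward n = 1.33: a half-wave phase shift.
At the lower boundary (n = 1.33 to n = 1.0) the reflected ray undergoes no phase shift.
Net: one phase inversion between the two reflected rays.
With one net inversion, constructive interference in reflection requires 2 n t = (m + ½) λ.
The sixth-smallest nonzero thickness corresponds to m = 5: t = (m + ½) λ / (2 n) = 5.50 × 771 / (2 × 1.33) = 1594 nm.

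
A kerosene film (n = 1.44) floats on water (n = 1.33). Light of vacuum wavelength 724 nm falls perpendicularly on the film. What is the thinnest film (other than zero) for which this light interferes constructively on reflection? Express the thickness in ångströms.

1257 Å

At the upper boundary (n = 1.0 to n = 1.44) the reflected ray undergoes a half-wave phase shift.
Ray reflecting at the bottom interface goes from n = 1.44 toward n = 1.33: no phase shift.
The two reflections differ by half a wavelength.
With one net inversion, constructive interference in reflection requires 2 n t = (m + ½) λ.
Minimum at m = 0: t = λ / (4 n) = 724 / (4 × 1.44) = 126 nm.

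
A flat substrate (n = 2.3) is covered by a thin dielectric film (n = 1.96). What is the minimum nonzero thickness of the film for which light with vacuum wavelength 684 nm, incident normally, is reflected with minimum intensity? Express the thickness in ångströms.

872 Å

At the upper boundary (n = 1.0 to n = 1.96) the reflected ray undergoes a half-wave phase shift.
Ray reflecting at the bottom interface goes from n = 1.96 toward n = 2.3: a half-wave phase shift.
Zero or two π shifts → no net half-wave offset.
So the condition for destructive reflection is 2 n t = (m + ½) λ.
Minimum at m = 0: t = λ / (4 n) = 684 / (4 × 1.96) = 87.2 nm.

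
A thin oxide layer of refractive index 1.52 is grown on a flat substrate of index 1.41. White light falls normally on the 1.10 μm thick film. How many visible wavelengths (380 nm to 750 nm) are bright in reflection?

5

Top surface (1.0 → 1.52): reflection off a higher-index medium gives a half-wave phase shift.
Ray reflecting at the bottom interface goes from n = 1.52 toward n = 1.41: no phase shift.
Net: one phase inversion between the two reflected rays.
With one net inversion, constructive interference in reflection requires 2 n t = (m + ½) λ.
λ = 2 n t / (m + ½) = 3344 / (m + ½) nm.
m=3: 955 nm (IR); m=4: 743 nm (visible); m=5: 608 nm (visible); m=6: 514 nm (visible); m=7: 446 nm (visible); m=8: 393 nm (visible); m=9: 352 nm (UV).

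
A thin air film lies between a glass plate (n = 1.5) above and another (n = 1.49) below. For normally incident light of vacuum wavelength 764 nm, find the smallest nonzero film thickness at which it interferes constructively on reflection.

Top surface (1.5 → 1.0): reflection off a lower-index medium gives no phase shift.
Ray reflecting at the bottom interface goes from n = 1.0 toward n = 1.49: a half-wave phase shift.
Exactly one π shift → a net half-wave offset.
So the condition for constructive reflection is 2 n t = (m + ½) λ.
Minimum at m = 0: t = λ / (4 n) = 764 / (4 × 1.0) = 191 nm.

191 nm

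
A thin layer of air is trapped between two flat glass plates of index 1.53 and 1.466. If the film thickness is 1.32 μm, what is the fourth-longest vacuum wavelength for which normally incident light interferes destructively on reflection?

660 nm

At the upper boundary (n = 1.53 to n = 1.0) the reflected ray undergoes no phase shift.
Bottom surface (1.0 → 1.466): reflection off a higher-index medium gives a half-wave phase shift.
The two reflections differ by half a wavelength.
So the condition for destructive reflection is 2 n t = m λ.
λ = 2 n t / m. The fourth-longest wavelength is m = 4: λ = 2 × 1.0 × 1320 / 4.00 = 660 nm.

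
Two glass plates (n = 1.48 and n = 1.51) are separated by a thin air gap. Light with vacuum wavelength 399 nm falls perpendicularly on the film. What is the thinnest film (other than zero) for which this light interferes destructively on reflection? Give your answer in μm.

0.200 μm

Top surface (1.48 → 1.0): reflection off a lower-index medium gives no phase shift.
Bottom surface (1.0 → 1.51): reflection off a higher-index medium gives a half-wave phase shift.
Net: one phase inversion between the two reflected rays.
With one net inversion, destructive interference in reflection requires 2 n t = m λ.
Minimum nonzero at m = 1: t = λ / (2 n) = 399 / (2 × 1.0) = 200 nm.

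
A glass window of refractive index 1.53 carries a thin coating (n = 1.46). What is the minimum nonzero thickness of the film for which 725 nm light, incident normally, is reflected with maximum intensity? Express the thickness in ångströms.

At the upper boundary (n = 1.0 to n = 1.46) the reflected ray undergoes a half-wave phase shift.
At the lower boundary (n = 1.46 to n = 1.53) the reflected ray undergoes a half-wave phase shift.
Net: no relative phase inversion (both shifts match).
For maximum reflection here: 2 n t = m λ.
Minimum nonzero at m = 1: t = λ / (2 n) = 725 / (2 × 1.46) = 248 nm.

2483 Å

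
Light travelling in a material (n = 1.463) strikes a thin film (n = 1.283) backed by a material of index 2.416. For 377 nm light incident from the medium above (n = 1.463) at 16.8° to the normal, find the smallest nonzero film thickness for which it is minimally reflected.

At the upper boundary (n = 1.463 to n = 1.283) the reflected ray undergoes no phase shift.
Ray reflecting at the bottom interface goes from n = 1.283 toward n = 2.416: a half-wave phase shift.
The two reflections differ by half a wavelength.
So the condition for destructive reflection is 2 n t cos θ_r = m λ.
Snell's law: 1.463 sin 16.8° = 1.283 sin θ_r → sin θ_r = 0.330, cos θ_r = 0.944.
Minimum nonzero at m = 1: t = λ / (2 n cos θ_r) = 377 / (2 × 1.283 × 0.944) = 156 nm.

156 nm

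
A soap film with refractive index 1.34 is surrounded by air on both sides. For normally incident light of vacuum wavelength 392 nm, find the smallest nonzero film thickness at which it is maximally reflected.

73.1 nm

Top surface (1.0 → 1.34): reflection off a higher-index medium gives a half-wave phase shift.
Ray reflecting at the bottom interface goes from n = 1.34 toward n = 1.0: no phase shift.
The two reflections differ by half a wavelength.
With one net inversion, constructive interference in reflection requires 2 n t = (m + ½) λ.
Minimum at m = 0: t = λ / (4 n) = 392 / (4 × 1.34) = 73.1 nm.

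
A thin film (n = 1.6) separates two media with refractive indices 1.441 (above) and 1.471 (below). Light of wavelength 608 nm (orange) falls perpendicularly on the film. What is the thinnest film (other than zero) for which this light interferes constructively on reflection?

95.0 nm

Ray reflecting at the top interface goes from n = 1.441 toward n = 1.6: a half-wave phase shift.
Ray reflecting at the bottom interface goes from n = 1.6 toward n = 1.471: no phase shift.
Exactly one π shift → a net half-wave offset.
With one net inversion, constructive interference in reflection requires 2 n t = (m + ½) λ.
Minimum at m = 0: t = λ / (4 n) = 608 / (4 × 1.6) = 95.0 nm.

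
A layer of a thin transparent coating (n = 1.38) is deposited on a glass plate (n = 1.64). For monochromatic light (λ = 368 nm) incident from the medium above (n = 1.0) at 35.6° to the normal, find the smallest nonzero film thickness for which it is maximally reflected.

147 nm

At the upper boundary (n = 1.0 to n = 1.38) the reflected ray undergoes a half-wave phase shift.
Bottom surface (1.38 → 1.64): reflection off a higher-index medium gives a half-wave phase shift.
Net: no relative phase inversion (both shifts match).
With no net inversion, constructive interference in reflection requires 2 n t cos θ_r = m λ.
Snell's law: 1.0 sin 35.6° = 1.38 sin θ_r → sin θ_r = 0.422, cos θ_r = 0.907.
Minimum nonzero at m = 1: t = λ / (2 n cos θ_r) = 368 / (2 × 1.38 × 0.907) = 147 nm.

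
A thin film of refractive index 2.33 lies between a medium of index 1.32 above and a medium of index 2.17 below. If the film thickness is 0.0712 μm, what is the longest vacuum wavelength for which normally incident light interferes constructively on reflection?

664 nm

Top surface (1.32 → 2.33): reflection off a higher-index medium gives a half-wave phase shift.
Ray reflecting at the bottom interface goes from n = 2.33 toward n = 2.17: no phase shift.
The two reflections differ by half a wavelength.
With one net inversion, constructive interference in reflection requires 2 n t = (m + ½) λ.
λ = 2 n t / (m + ½). The longest wavelength is m = 0: λ = 2 × 2.33 × 71.2 / 0.500 = 664 nm.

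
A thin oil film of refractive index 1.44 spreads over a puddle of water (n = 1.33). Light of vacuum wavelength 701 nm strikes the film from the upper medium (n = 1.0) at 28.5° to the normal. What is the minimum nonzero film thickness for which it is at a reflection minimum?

258 nm

Top surface (1.0 → 1.44): reflection off a higher-index medium gives a half-wave phase shift.
At the lower boundary (n = 1.44 to n = 1.33) the reflected ray undergoes no phase shift.
Net: one phase inversion between the two reflected rays.
With one net inversion, destructive interference in reflection requires 2 n t cos θ_r = m λ.
Snell's law: 1.0 sin 28.5° = 1.44 sin θ_r → sin θ_r = 0.331, cos θ_r = 0.944.
Minimum nonzero at m = 1: t = λ / (2 n cos θ_r) = 701 / (2 × 1.44 × 0.944) = 258 nm.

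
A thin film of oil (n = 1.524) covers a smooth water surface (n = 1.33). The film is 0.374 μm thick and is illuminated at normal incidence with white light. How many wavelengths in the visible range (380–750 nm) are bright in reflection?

1

At the upper boundary (n = 1.0 to n = 1.524) the reflected ray undergoes a half-wave phase shift.
At the lower boundary (n = 1.524 to n = 1.33) the reflected ray undergoes no phase shift.
Exactly one π shift → a net half-wave offset.
For bright reflection here: 2 n t = (m + ½) λ.
λ = 2 n t / (m + ½) = 1140 / (m + ½) nm.
m=1: 760 nm (IR); m=2: 456 nm (visible); m=3: 326 nm (UV).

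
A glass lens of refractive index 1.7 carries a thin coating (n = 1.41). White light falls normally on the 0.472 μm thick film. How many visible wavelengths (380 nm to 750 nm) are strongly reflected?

Top surface (1.0 → 1.41): reflection off a higher-index medium gives a half-wave phase shift.
Ray reflecting at the bottom interface goes from n = 1.41 toward n = 1.7: a half-wave phase shift.
The two reflections carry the same phase change, so no net offset.
With no net inversion, constructive interference in reflection requires 2 n t = m λ.
λ = 2 n t / m = 1331 / m nm.
m=1: 1331 nm (IR); m=2: 666 nm (visible); m=3: 444 nm (visible); m=4: 333 nm (UV).

2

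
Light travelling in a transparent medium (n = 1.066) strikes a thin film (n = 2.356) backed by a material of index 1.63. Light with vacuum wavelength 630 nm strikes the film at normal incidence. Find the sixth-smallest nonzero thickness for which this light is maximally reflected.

735 nm

Top surface (1.066 → 2.356): reflection off a higher-index medium gives a half-wave phase shift.
Ray reflecting at the bottom interface goes from n = 2.356 toward n = 1.63: no phase shift.
Exactly one π shift → a net half-wave offset.
With one net inversion, constructive interference in reflection requires 2 n t = (m + ½) λ.
The sixth-smallest nonzero thickness corresponds to m = 5: t = (m + ½) λ / (2 n) = 5.50 × 630 / (2 × 2.356) = 735 nm.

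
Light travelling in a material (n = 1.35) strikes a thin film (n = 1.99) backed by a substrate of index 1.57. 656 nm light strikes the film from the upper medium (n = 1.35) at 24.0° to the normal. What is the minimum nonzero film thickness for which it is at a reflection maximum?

85.7 nm

Top surface (1.35 → 1.99): reflection off a higher-index medium gives a half-wave phase shift.
Bottom surface (1.99 → 1.57): reflection off a lower-index medium gives no phase shift.
The two reflections differ by half a wavelength.
With one net inversion, constructive interference in reflection requires 2 n t cos θ_r = (m + ½) λ.
Snell's law: 1.35 sin 24.0° = 1.99 sin θ_r → sin θ_r = 0.276, cos θ_r = 0.961.
Minimum at m = 0: t = λ / (4 n cos θ_r) = 656 / (4 × 1.99 × 0.961) = 85.7 nm.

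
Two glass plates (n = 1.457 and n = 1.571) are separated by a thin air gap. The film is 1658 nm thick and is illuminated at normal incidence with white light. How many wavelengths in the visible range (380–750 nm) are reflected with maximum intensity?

5

Top surface (1.457 → 1.0): reflection off a lower-index medium gives no phase shift.
Bottom surface (1.0 → 1.571): reflection off a higher-index medium gives a half-wave phase shift.
The two reflections differ by half a wavelength.
For strong reflection here: 2 n t = (m + ½) λ.
λ = 2 n t / (m + ½) = 3316 / (m + ½) nm.
m=3: 947 nm (IR); m=4: 737 nm (visible); m=5: 603 nm (visible); m=6: 510 nm (visible); m=7: 442 nm (visible); m=8: 390 nm (visible); m=9: 349 nm (UV).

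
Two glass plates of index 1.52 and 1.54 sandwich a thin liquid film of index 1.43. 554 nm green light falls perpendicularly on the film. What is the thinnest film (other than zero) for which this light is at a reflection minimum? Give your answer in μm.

Top surface (1.52 → 1.43): reflection off a lower-index medium gives no phase shift.
Bottom surface (1.43 → 1.54): reflection off a higher-index medium gives a half-wave phase shift.
Net: one phase inversion between the two reflected rays.
With one net inversion, destructive interference in reflection requires 2 n t = m λ.
Minimum nonzero at m = 1: t = λ / (2 n) = 554 / (2 × 1.43) = 194 nm.

0.194 μm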